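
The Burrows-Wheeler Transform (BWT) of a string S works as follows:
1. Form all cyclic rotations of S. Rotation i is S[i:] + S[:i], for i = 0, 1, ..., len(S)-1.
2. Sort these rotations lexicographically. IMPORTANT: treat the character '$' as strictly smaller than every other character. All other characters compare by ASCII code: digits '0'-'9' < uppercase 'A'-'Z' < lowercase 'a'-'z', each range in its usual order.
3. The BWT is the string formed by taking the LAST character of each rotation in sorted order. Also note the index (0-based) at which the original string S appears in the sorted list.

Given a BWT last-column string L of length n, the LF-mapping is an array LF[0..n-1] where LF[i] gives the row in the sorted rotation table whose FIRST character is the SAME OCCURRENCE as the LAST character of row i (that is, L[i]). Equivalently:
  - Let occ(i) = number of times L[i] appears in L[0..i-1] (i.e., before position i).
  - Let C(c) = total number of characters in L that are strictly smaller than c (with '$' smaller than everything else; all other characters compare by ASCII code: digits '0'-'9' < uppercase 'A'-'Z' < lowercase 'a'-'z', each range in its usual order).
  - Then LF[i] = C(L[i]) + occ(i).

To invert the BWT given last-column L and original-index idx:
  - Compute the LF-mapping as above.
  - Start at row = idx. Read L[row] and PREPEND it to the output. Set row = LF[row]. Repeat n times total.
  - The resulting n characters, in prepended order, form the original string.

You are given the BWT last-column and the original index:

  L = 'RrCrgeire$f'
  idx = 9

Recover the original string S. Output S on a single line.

LF mapping: 2 8 1 9 6 3 7 10 4 0 5
Walk LF starting at row 9, prepending L[row]:
  step 1: row=9, L[9]='$', prepend. Next row=LF[9]=0
  step 2: row=0, L[0]='R', prepend. Next row=LF[0]=2
  step 3: row=2, L[2]='C', prepend. Next row=LF[2]=1
  step 4: row=1, L[1]='r', prepend. Next row=LF[1]=8
  step 5: row=8, L[8]='e', prepend. Next row=LF[8]=4
  step 6: row=4, L[4]='g', prepend. Next row=LF[4]=6
  step 7: row=6, L[6]='i', prepend. Next row=LF[6]=7
  step 8: row=7, L[7]='r', prepend. Next row=LF[7]=10
  step 9: row=10, L[10]='f', prepend. Next row=LF[10]=5
  step 10: row=5, L[5]='e', prepend. Next row=LF[5]=3
  step 11: row=3, L[3]='r', prepend. Next row=LF[3]=9
Reversed output: refrigerCR$

Answer: refrigerCR$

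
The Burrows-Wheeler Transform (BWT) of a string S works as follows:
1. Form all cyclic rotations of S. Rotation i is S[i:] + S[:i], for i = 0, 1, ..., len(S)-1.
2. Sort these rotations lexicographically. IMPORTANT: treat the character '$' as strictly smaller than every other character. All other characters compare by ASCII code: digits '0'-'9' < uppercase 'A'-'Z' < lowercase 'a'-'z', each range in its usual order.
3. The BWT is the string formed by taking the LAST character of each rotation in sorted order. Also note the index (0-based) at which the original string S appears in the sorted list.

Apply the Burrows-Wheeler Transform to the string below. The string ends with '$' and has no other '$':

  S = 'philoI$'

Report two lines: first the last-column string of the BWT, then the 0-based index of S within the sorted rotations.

All 7 rotations (rotation i = S[i:]+S[:i]):
  rot[0] = philoI$
  rot[1] = hiloI$p
  rot[2] = iloI$ph
  rot[3] = loI$phi
  rot[4] = oI$phil
  rot[5] = I$philo
  rot[6] = $philoI
Sorted (with $ < everything):
  sorted[0] = $philoI  (last char: 'I')
  sorted[1] = I$philo  (last char: 'o')
  sorted[2] = hiloI$p  (last char: 'p')
  sorted[3] = iloI$ph  (last char: 'h')
  sorted[4] = loI$phi  (last char: 'i')
  sorted[5] = oI$phil  (last char: 'l')
  sorted[6] = philoI$  (last char: '$')
Last column: Iophil$
Original string S is at sorted index 6

Answer: Iophil$
6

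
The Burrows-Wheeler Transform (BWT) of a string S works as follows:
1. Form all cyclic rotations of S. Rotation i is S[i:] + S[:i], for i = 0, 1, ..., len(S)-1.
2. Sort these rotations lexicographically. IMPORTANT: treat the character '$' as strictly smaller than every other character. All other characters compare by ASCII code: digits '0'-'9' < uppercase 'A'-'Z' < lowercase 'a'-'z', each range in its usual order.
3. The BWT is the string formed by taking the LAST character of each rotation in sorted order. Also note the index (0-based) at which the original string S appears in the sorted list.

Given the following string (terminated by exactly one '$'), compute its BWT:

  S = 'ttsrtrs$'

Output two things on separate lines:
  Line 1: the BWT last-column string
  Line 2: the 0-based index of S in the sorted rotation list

All 8 rotations (rotation i = S[i:]+S[:i]):
  rot[0] = ttsrtrs$
  rot[1] = tsrtrs$t
  rot[2] = srtrs$tt
  rot[3] = rtrs$tts
  rot[4] = trs$ttsr
  rot[5] = rs$ttsrt
  rot[6] = s$ttsrtr
  rot[7] = $ttsrtrs
Sorted (with $ < everything):
  sorted[0] = $ttsrtrs  (last char: 's')
  sorted[1] = rs$ttsrt  (last char: 't')
  sorted[2] = rtrs$tts  (last char: 's')
  sorted[3] = s$ttsrtr  (last char: 'r')
  sorted[4] = srtrs$tt  (last char: 't')
  sorted[5] = trs$ttsr  (last char: 'r')
  sorted[6] = tsrtrs$t  (last char: 't')
  sorted[7] = ttsrtrs$  (last char: '$')
Last column: stsrtrt$
Original string S is at sorted index 7

Answer: stsrtrt$
7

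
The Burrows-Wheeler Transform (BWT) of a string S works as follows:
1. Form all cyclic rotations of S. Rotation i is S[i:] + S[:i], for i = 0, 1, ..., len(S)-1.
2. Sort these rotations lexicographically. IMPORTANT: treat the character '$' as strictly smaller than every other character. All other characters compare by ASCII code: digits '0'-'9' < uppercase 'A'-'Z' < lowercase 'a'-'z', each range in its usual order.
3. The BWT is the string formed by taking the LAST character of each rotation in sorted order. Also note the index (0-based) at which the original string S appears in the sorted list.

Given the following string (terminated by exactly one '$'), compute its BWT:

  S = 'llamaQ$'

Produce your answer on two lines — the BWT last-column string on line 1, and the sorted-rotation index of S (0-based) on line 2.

All 7 rotations (rotation i = S[i:]+S[:i]):
  rot[0] = llamaQ$
  rot[1] = lamaQ$l
  rot[2] = amaQ$ll
  rot[3] = maQ$lla
  rot[4] = aQ$llam
  rot[5] = Q$llama
  rot[6] = $llamaQ
Sorted (with $ < everything):
  sorted[0] = $llamaQ  (last char: 'Q')
  sorted[1] = Q$llama  (last char: 'a')
  sorted[2] = aQ$llam  (last char: 'm')
  sorted[3] = amaQ$ll  (last char: 'l')
  sorted[4] = lamaQ$l  (last char: 'l')
  sorted[5] = llamaQ$  (last char: '$')
  sorted[6] = maQ$lla  (last char: 'a')
Last column: Qamll$a
Original string S is at sorted index 5

Answer: Qamll$a
5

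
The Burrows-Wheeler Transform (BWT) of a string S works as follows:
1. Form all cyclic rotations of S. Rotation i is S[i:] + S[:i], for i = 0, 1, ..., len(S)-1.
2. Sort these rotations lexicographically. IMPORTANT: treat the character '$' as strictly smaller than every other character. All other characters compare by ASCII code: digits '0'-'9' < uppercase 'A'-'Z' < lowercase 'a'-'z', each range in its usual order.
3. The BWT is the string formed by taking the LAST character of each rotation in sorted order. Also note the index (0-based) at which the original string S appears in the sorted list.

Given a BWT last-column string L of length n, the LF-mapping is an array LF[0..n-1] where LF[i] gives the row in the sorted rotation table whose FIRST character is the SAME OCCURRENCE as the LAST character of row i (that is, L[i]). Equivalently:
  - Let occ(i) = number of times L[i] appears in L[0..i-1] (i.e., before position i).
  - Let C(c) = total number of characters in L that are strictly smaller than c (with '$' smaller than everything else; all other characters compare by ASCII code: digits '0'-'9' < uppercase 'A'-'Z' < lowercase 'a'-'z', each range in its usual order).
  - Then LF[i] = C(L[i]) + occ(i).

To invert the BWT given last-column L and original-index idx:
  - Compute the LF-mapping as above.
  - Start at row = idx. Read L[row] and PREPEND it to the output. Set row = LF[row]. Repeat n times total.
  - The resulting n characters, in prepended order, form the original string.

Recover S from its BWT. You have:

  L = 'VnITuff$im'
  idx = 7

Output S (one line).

LF mapping: 3 8 1 2 9 4 5 0 6 7
Walk LF starting at row 7, prepending L[row]:
  step 1: row=7, L[7]='$', prepend. Next row=LF[7]=0
  step 2: row=0, L[0]='V', prepend. Next row=LF[0]=3
  step 3: row=3, L[3]='T', prepend. Next row=LF[3]=2
  step 4: row=2, L[2]='I', prepend. Next row=LF[2]=1
  step 5: row=1, L[1]='n', prepend. Next row=LF[1]=8
  step 6: row=8, L[8]='i', prepend. Next row=LF[8]=6
  step 7: row=6, L[6]='f', prepend. Next row=LF[6]=5
  step 8: row=5, L[5]='f', prepend. Next row=LF[5]=4
  step 9: row=4, L[4]='u', prepend. Next row=LF[4]=9
  step 10: row=9, L[9]='m', prepend. Next row=LF[9]=7
Reversed output: muffinITV$

Answer: muffinITV$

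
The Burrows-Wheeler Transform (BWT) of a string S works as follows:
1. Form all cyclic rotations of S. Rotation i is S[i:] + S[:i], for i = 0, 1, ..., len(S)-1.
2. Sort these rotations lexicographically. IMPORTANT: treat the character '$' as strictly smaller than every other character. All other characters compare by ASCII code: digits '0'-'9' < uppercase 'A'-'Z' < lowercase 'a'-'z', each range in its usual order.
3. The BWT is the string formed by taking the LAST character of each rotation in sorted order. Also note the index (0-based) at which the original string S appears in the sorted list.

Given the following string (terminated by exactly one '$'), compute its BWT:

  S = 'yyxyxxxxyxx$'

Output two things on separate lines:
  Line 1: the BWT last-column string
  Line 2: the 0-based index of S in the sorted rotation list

All 12 rotations (rotation i = S[i:]+S[:i]):
  rot[0] = yyxyxxxxyxx$
  rot[1] = yxyxxxxyxx$y
  rot[2] = xyxxxxyxx$yy
  rot[3] = yxxxxyxx$yyx
  rot[4] = xxxxyxx$yyxy
  rot[5] = xxxyxx$yyxyx
  rot[6] = xxyxx$yyxyxx
  rot[7] = xyxx$yyxyxxx
  rot[8] = yxx$yyxyxxxx
  rot[9] = xx$yyxyxxxxy
  rot[10] = x$yyxyxxxxyx
  rot[11] = $yyxyxxxxyxx
Sorted (with $ < everything):
  sorted[0] = $yyxyxxxxyxx  (last char: 'x')
  sorted[1] = x$yyxyxxxxyx  (last char: 'x')
  sorted[2] = xx$yyxyxxxxy  (last char: 'y')
  sorted[3] = xxxxyxx$yyxy  (last char: 'y')
  sorted[4] = xxxyxx$yyxyx  (last char: 'x')
  sorted[5] = xxyxx$yyxyxx  (last char: 'x')
  sorted[6] = xyxx$yyxyxxx  (last char: 'x')
  sorted[7] = xyxxxxyxx$yy  (last char: 'y')
  sorted[8] = yxx$yyxyxxxx  (last char: 'x')
  sorted[9] = yxxxxyxx$yyx  (last char: 'x')
  sorted[10] = yxyxxxxyxx$y  (last char: 'y')
  sorted[11] = yyxyxxxxyxx$  (last char: '$')
Last column: xxyyxxxyxxy$
Original string S is at sorted index 11

Answer: xxyyxxxyxxy$
11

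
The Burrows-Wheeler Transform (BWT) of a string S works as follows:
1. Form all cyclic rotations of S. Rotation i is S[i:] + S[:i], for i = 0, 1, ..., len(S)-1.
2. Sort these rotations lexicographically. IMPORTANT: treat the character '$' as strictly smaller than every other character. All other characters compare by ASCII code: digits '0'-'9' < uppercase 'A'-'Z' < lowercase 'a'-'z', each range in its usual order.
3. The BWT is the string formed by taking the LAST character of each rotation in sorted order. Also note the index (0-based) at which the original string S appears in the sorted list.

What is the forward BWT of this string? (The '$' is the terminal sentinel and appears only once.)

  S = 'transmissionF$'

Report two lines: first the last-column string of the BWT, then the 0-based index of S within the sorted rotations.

Answer: Fnrsmsoaitsni$
13

Derivation:
All 14 rotations (rotation i = S[i:]+S[:i]):
  rot[0] = transmissionF$
  rot[1] = ransmissionF$t
  rot[2] = ansmissionF$tr
  rot[3] = nsmissionF$tra
  rot[4] = smissionF$tran
  rot[5] = missionF$trans
  rot[6] = issionF$transm
  rot[7] = ssionF$transmi
  rot[8] = sionF$transmis
  rot[9] = ionF$transmiss
  rot[10] = onF$transmissi
  rot[11] = nF$transmissio
  rot[12] = F$transmission
  rot[13] = $transmissionF
Sorted (with $ < everything):
  sorted[0] = $transmissionF  (last char: 'F')
  sorted[1] = F$transmission  (last char: 'n')
  sorted[2] = ansmissionF$tr  (last char: 'r')
  sorted[3] = ionF$transmiss  (last char: 's')
  sorted[4] = issionF$transm  (last char: 'm')
  sorted[5] = missionF$trans  (last char: 's')
  sorted[6] = nF$transmissio  (last char: 'o')
  sorted[7] = nsmissionF$tra  (last char: 'a')
  sorted[8] = onF$transmissi  (last char: 'i')
  sorted[9] = ransmissionF$t  (last char: 't')
  sorted[10] = sionF$transmis  (last char: 's')
  sorted[11] = smissionF$tran  (last char: 'n')
  sorted[12] = ssionF$transmi  (last char: 'i')
  sorted[13] = transmissionF$  (last char: '$')
Last column: Fnrsmsoaitsni$
Original string S is at sorted index 13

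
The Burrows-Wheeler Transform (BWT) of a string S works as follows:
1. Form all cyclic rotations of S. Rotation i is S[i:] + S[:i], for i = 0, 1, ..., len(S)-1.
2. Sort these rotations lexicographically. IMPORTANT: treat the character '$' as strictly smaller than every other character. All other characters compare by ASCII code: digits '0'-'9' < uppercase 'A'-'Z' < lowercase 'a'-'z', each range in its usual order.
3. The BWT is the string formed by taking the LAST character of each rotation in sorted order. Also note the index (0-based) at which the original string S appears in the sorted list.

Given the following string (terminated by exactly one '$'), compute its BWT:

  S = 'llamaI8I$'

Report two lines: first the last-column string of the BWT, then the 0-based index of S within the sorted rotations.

Answer: II8amll$a
7

Derivation:
All 9 rotations (rotation i = S[i:]+S[:i]):
  rot[0] = llamaI8I$
  rot[1] = lamaI8I$l
  rot[2] = amaI8I$ll
  rot[3] = maI8I$lla
  rot[4] = aI8I$llam
  rot[5] = I8I$llama
  rot[6] = 8I$llamaI
  rot[7] = I$llamaI8
  rot[8] = $llamaI8I
Sorted (with $ < everything):
  sorted[0] = $llamaI8I  (last char: 'I')
  sorted[1] = 8I$llamaI  (last char: 'I')
  sorted[2] = I$llamaI8  (last char: '8')
  sorted[3] = I8I$llama  (last char: 'a')
  sorted[4] = aI8I$llam  (last char: 'm')
  sorted[5] = amaI8I$ll  (last char: 'l')
  sorted[6] = lamaI8I$l  (last char: 'l')
  sorted[7] = llamaI8I$  (last char: '$')
  sorted[8] = maI8I$lla  (last char: 'a')
Last column: II8amll$a
Original string S is at sorted index 7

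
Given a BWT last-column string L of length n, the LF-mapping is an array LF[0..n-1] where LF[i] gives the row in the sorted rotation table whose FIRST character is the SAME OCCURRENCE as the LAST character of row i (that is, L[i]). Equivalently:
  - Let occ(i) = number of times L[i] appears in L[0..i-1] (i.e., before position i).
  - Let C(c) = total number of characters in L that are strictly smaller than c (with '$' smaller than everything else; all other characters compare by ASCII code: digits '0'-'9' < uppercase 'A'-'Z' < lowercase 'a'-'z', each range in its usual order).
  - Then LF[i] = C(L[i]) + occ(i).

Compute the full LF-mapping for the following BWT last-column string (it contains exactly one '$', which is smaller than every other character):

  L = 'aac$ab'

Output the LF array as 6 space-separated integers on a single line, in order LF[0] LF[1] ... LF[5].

Answer: 1 2 5 0 3 4

Derivation:
Char counts: '$':1, 'a':3, 'b':1, 'c':1
C (first-col start): C('$')=0, C('a')=1, C('b')=4, C('c')=5
L[0]='a': occ=0, LF[0]=C('a')+0=1+0=1
L[1]='a': occ=1, LF[1]=C('a')+1=1+1=2
L[2]='c': occ=0, LF[2]=C('c')+0=5+0=5
L[3]='$': occ=0, LF[3]=C('$')+0=0+0=0
L[4]='a': occ=2, LF[4]=C('a')+2=1+2=3
L[5]='b': occ=0, LF[5]=C('b')+0=4+0=4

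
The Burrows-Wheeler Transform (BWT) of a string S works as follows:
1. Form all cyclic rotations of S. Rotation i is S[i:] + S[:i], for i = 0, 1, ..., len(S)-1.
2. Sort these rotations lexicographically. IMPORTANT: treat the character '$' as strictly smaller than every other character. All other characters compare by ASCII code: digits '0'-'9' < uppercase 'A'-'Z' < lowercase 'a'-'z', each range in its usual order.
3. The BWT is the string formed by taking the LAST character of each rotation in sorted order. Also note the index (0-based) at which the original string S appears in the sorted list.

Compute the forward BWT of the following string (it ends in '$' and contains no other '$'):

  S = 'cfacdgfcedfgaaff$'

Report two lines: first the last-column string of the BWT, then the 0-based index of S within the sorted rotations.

Answer: fgfaaf$eccfcgadfd
6

Derivation:
All 17 rotations (rotation i = S[i:]+S[:i]):
  rot[0] = cfacdgfcedfgaaff$
  rot[1] = facdgfcedfgaaff$c
  rot[2] = acdgfcedfgaaff$cf
  rot[3] = cdgfcedfgaaff$cfa
  rot[4] = dgfcedfgaaff$cfac
  rot[5] = gfcedfgaaff$cfacd
  rot[6] = fcedfgaaff$cfacdg
  rot[7] = cedfgaaff$cfacdgf
  rot[8] = edfgaaff$cfacdgfc
  rot[9] = dfgaaff$cfacdgfce
  rot[10] = fgaaff$cfacdgfced
  rot[11] = gaaff$cfacdgfcedf
  rot[12] = aaff$cfacdgfcedfg
  rot[13] = aff$cfacdgfcedfga
  rot[14] = ff$cfacdgfcedfgaa
  rot[15] = f$cfacdgfcedfgaaf
  rot[16] = $cfacdgfcedfgaaff
Sorted (with $ < everything):
  sorted[0] = $cfacdgfcedfgaaff  (last char: 'f')
  sorted[1] = aaff$cfacdgfcedfg  (last char: 'g')
  sorted[2] = acdgfcedfgaaff$cf  (last char: 'f')
  sorted[3] = aff$cfacdgfcedfga  (last char: 'a')
  sorted[4] = cdgfcedfgaaff$cfa  (last char: 'a')
  sorted[5] = cedfgaaff$cfacdgf  (last char: 'f')
  sorted[6] = cfacdgfcedfgaaff$  (last char: '$')
  sorted[7] = dfgaaff$cfacdgfce  (last char: 'e')
  sorted[8] = dgfcedfgaaff$cfac  (last char: 'c')
  sorted[9] = edfgaaff$cfacdgfc  (last char: 'c')
  sorted[10] = f$cfacdgfcedfgaaf  (last char: 'f')
  sorted[11] = facdgfcedfgaaff$c  (last char: 'c')
  sorted[12] = fcedfgaaff$cfacdg  (last char: 'g')
  sorted[13] = ff$cfacdgfcedfgaa  (last char: 'a')
  sorted[14] = fgaaff$cfacdgfced  (last char: 'd')
  sorted[15] = gaaff$cfacdgfcedf  (last char: 'f')
  sorted[16] = gfcedfgaaff$cfacd  (last char: 'd')
Last column: fgfaaf$eccfcgadfd
Original string S is at sorted index 6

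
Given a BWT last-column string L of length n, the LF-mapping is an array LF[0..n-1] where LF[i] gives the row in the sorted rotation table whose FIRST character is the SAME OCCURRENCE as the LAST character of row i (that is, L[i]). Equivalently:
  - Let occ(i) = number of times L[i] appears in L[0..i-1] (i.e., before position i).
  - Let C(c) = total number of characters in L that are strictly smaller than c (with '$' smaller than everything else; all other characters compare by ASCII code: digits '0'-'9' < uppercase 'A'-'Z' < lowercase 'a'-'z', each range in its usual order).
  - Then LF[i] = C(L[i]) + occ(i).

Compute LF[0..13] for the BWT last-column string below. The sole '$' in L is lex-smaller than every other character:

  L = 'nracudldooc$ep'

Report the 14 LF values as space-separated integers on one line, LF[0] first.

Char counts: '$':1, 'a':1, 'c':2, 'd':2, 'e':1, 'l':1, 'n':1, 'o':2, 'p':1, 'r':1, 'u':1
C (first-col start): C('$')=0, C('a')=1, C('c')=2, C('d')=4, C('e')=6, C('l')=7, C('n')=8, C('o')=9, C('p')=11, C('r')=12, C('u')=13
L[0]='n': occ=0, LF[0]=C('n')+0=8+0=8
L[1]='r': occ=0, LF[1]=C('r')+0=12+0=12
L[2]='a': occ=0, LF[2]=C('a')+0=1+0=1
L[3]='c': occ=0, LF[3]=C('c')+0=2+0=2
L[4]='u': occ=0, LF[4]=C('u')+0=13+0=13
L[5]='d': occ=0, LF[5]=C('d')+0=4+0=4
L[6]='l': occ=0, LF[6]=C('l')+0=7+0=7
L[7]='d': occ=1, LF[7]=C('d')+1=4+1=5
L[8]='o': occ=0, LF[8]=C('o')+0=9+0=9
L[9]='o': occ=1, LF[9]=C('o')+1=9+1=10
L[10]='c': occ=1, LF[10]=C('c')+1=2+1=3
L[11]='$': occ=0, LF[11]=C('$')+0=0+0=0
L[12]='e': occ=0, LF[12]=C('e')+0=6+0=6
L[13]='p': occ=0, LF[13]=C('p')+0=11+0=11

Answer: 8 12 1 2 13 4 7 5 9 10 3 0 6 11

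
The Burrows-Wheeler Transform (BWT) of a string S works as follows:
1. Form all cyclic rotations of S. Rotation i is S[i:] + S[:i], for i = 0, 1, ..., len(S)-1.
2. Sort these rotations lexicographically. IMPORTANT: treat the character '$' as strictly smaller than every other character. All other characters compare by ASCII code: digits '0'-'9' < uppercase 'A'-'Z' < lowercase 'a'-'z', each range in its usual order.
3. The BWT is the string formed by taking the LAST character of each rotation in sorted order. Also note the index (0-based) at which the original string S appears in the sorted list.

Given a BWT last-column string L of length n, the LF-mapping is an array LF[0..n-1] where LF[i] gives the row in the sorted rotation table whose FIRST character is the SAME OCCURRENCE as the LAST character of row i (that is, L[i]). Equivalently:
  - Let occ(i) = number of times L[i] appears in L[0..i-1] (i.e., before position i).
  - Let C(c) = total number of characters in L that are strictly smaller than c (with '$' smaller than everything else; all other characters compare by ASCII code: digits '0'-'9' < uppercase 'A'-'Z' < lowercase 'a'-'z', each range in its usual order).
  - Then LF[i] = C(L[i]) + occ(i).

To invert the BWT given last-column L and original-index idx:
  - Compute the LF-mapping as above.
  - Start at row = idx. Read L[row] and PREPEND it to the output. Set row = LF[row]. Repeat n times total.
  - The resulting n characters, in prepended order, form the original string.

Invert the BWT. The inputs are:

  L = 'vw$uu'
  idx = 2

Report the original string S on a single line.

Answer: uwuv$

Derivation:
LF mapping: 3 4 0 1 2
Walk LF starting at row 2, prepending L[row]:
  step 1: row=2, L[2]='$', prepend. Next row=LF[2]=0
  step 2: row=0, L[0]='v', prepend. Next row=LF[0]=3
  step 3: row=3, L[3]='u', prepend. Next row=LF[3]=1
  step 4: row=1, L[1]='w', prepend. Next row=LF[1]=4
  step 5: row=4, L[4]='u', prepend. Next row=LF[4]=2
Reversed output: uwuv$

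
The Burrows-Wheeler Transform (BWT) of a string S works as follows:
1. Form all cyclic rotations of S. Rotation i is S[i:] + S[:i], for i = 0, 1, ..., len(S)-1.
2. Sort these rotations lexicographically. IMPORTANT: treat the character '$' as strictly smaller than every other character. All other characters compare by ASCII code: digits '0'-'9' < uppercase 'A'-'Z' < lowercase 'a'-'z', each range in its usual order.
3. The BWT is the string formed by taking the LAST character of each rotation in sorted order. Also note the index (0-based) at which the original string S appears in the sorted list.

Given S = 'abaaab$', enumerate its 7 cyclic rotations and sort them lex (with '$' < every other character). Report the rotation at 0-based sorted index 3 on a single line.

All 7 rotations (rotation i = S[i:]+S[:i]):
  rot[0] = abaaab$
  rot[1] = baaab$a
  rot[2] = aaab$ab
  rot[3] = aab$aba
  rot[4] = ab$abaa
  rot[5] = b$abaaa
  rot[6] = $abaaab
Sorted (with $ < everything):
  sorted[0] = $abaaab
  sorted[1] = aaab$ab
  sorted[2] = aab$aba
  sorted[3] = ab$abaa
  sorted[4] = abaaab$
  sorted[5] = b$abaaa
  sorted[6] = baaab$a
sorted[3] = ab$abaa

Answer: ab$abaa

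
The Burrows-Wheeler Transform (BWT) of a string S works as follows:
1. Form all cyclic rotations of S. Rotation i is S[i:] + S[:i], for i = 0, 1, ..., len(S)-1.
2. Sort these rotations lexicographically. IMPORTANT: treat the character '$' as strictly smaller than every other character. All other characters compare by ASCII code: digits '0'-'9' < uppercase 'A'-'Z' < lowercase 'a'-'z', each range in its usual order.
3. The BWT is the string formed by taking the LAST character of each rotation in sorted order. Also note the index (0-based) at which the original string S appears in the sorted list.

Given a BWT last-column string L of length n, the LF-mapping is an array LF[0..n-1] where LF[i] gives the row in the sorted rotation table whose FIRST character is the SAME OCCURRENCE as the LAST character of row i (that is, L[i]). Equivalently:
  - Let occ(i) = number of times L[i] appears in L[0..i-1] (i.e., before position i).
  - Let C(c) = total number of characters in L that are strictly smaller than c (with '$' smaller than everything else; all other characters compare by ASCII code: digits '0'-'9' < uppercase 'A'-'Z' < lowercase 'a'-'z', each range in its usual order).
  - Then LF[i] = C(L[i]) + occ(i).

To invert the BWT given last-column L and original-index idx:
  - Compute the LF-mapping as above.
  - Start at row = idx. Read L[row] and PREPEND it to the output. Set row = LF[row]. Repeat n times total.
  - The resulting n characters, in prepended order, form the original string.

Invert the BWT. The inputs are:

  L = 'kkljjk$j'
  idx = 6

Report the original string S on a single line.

LF mapping: 4 5 7 1 2 6 0 3
Walk LF starting at row 6, prepending L[row]:
  step 1: row=6, L[6]='$', prepend. Next row=LF[6]=0
  step 2: row=0, L[0]='k', prepend. Next row=LF[0]=4
  step 3: row=4, L[4]='j', prepend. Next row=LF[4]=2
  step 4: row=2, L[2]='l', prepend. Next row=LF[2]=7
  step 5: row=7, L[7]='j', prepend. Next row=LF[7]=3
  step 6: row=3, L[3]='j', prepend. Next row=LF[3]=1
  step 7: row=1, L[1]='k', prepend. Next row=LF[1]=5
  step 8: row=5, L[5]='k', prepend. Next row=LF[5]=6
Reversed output: kkjjljk$

Answer: kkjjljk$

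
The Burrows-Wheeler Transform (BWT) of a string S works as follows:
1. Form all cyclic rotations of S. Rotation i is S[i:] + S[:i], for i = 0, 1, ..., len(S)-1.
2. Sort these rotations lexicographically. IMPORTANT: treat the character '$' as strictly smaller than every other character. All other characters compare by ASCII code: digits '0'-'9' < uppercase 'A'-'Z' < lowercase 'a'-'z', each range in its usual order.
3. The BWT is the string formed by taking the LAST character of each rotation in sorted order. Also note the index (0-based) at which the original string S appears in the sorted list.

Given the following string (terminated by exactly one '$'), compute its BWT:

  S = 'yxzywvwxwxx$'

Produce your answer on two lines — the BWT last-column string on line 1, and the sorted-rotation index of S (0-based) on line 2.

All 12 rotations (rotation i = S[i:]+S[:i]):
  rot[0] = yxzywvwxwxx$
  rot[1] = xzywvwxwxx$y
  rot[2] = zywvwxwxx$yx
  rot[3] = ywvwxwxx$yxz
  rot[4] = wvwxwxx$yxzy
  rot[5] = vwxwxx$yxzyw
  rot[6] = wxwxx$yxzywv
  rot[7] = xwxx$yxzywvw
  rot[8] = wxx$yxzywvwx
  rot[9] = xx$yxzywvwxw
  rot[10] = x$yxzywvwxwx
  rot[11] = $yxzywvwxwxx
Sorted (with $ < everything):
  sorted[0] = $yxzywvwxwxx  (last char: 'x')
  sorted[1] = vwxwxx$yxzyw  (last char: 'w')
  sorted[2] = wvwxwxx$yxzy  (last char: 'y')
  sorted[3] = wxwxx$yxzywv  (last char: 'v')
  sorted[4] = wxx$yxzywvwx  (last char: 'x')
  sorted[5] = x$yxzywvwxwx  (last char: 'x')
  sorted[6] = xwxx$yxzywvw  (last char: 'w')
  sorted[7] = xx$yxzywvwxw  (last char: 'w')
  sorted[8] = xzywvwxwxx$y  (last char: 'y')
  sorted[9] = ywvwxwxx$yxz  (last char: 'z')
  sorted[10] = yxzywvwxwxx$  (last char: '$')
  sorted[11] = zywvwxwxx$yx  (last char: 'x')
Last column: xwyvxxwwyz$x
Original string S is at sorted index 10

Answer: xwyvxxwwyz$x
10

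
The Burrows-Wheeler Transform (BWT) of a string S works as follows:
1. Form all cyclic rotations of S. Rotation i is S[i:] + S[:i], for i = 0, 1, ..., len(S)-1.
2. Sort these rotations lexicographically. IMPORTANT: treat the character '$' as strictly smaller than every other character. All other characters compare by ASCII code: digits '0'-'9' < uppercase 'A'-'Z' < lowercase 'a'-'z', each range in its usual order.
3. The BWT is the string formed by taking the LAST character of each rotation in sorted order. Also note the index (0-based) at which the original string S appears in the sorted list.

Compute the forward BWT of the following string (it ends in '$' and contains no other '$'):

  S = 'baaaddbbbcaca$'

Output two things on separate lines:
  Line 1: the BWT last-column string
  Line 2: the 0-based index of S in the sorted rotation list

All 14 rotations (rotation i = S[i:]+S[:i]):
  rot[0] = baaaddbbbcaca$
  rot[1] = aaaddbbbcaca$b
  rot[2] = aaddbbbcaca$ba
  rot[3] = addbbbcaca$baa
  rot[4] = ddbbbcaca$baaa
  rot[5] = dbbbcaca$baaad
  rot[6] = bbbcaca$baaadd
  rot[7] = bbcaca$baaaddb
  rot[8] = bcaca$baaaddbb
  rot[9] = caca$baaaddbbb
  rot[10] = aca$baaaddbbbc
  rot[11] = ca$baaaddbbbca
  rot[12] = a$baaaddbbbcac
  rot[13] = $baaaddbbbcaca
Sorted (with $ < everything):
  sorted[0] = $baaaddbbbcaca  (last char: 'a')
  sorted[1] = a$baaaddbbbcac  (last char: 'c')
  sorted[2] = aaaddbbbcaca$b  (last char: 'b')
  sorted[3] = aaddbbbcaca$ba  (last char: 'a')
  sorted[4] = aca$baaaddbbbc  (last char: 'c')
  sorted[5] = addbbbcaca$baa  (last char: 'a')
  sorted[6] = baaaddbbbcaca$  (last char: '$')
  sorted[7] = bbbcaca$baaadd  (last char: 'd')
  sorted[8] = bbcaca$baaaddb  (last char: 'b')
  sorted[9] = bcaca$baaaddbb  (last char: 'b')
  sorted[10] = ca$baaaddbbbca  (last char: 'a')
  sorted[11] = caca$baaaddbbb  (last char: 'b')
  sorted[12] = dbbbcaca$baaad  (last char: 'd')
  sorted[13] = ddbbbcaca$baaa  (last char: 'a')
Last column: acbaca$dbbabda
Original string S is at sorted index 6

Answer: acbaca$dbbabda
6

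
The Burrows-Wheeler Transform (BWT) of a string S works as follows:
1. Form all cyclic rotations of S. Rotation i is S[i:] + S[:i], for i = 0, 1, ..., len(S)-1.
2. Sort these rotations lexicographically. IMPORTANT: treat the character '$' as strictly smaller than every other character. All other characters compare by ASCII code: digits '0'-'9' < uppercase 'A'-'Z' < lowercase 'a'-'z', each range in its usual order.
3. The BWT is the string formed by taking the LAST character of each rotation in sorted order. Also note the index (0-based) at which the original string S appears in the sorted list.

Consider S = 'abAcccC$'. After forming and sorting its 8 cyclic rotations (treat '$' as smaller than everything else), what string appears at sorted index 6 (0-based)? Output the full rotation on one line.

All 8 rotations (rotation i = S[i:]+S[:i]):
  rot[0] = abAcccC$
  rot[1] = bAcccC$a
  rot[2] = AcccC$ab
  rot[3] = cccC$abA
  rot[4] = ccC$abAc
  rot[5] = cC$abAcc
  rot[6] = C$abAccc
  rot[7] = $abAcccC
Sorted (with $ < everything):
  sorted[0] = $abAcccC
  sorted[1] = AcccC$ab
  sorted[2] = C$abAccc
  sorted[3] = abAcccC$
  sorted[4] = bAcccC$a
  sorted[5] = cC$abAcc
  sorted[6] = ccC$abAc
  sorted[7] = cccC$abA
sorted[6] = ccC$abAc

Answer: ccC$abAc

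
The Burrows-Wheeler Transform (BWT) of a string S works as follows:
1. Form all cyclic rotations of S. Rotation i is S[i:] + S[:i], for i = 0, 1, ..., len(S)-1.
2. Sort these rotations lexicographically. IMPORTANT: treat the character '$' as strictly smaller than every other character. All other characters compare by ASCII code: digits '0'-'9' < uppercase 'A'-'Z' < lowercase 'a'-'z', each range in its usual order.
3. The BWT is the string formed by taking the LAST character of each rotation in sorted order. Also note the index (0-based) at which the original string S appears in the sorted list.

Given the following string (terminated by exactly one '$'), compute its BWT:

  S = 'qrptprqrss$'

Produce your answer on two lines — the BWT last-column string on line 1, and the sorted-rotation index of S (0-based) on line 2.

Answer: str$rqpqsrp
3

Derivation:
All 11 rotations (rotation i = S[i:]+S[:i]):
  rot[0] = qrptprqrss$
  rot[1] = rptprqrss$q
  rot[2] = ptprqrss$qr
  rot[3] = tprqrss$qrp
  rot[4] = prqrss$qrpt
  rot[5] = rqrss$qrptp
  rot[6] = qrss$qrptpr
  rot[7] = rss$qrptprq
  rot[8] = ss$qrptprqr
  rot[9] = s$qrptprqrs
  rot[10] = $qrptprqrss
Sorted (with $ < everything):
  sorted[0] = $qrptprqrss  (last char: 's')
  sorted[1] = prqrss$qrpt  (last char: 't')
  sorted[2] = ptprqrss$qr  (last char: 'r')
  sorted[3] = qrptprqrss$  (last char: '$')
  sorted[4] = qrss$qrptpr  (last char: 'r')
  sorted[5] = rptprqrss$q  (last char: 'q')
  sorted[6] = rqrss$qrptp  (last char: 'p')
  sorted[7] = rss$qrptprq  (last char: 'q')
  sorted[8] = s$qrptprqrs  (last char: 's')
  sorted[9] = ss$qrptprqr  (last char: 'r')
  sorted[10] = tprqrss$qrp  (last char: 'p')
Last column: str$rqpqsrp
Original string S is at sorted index 3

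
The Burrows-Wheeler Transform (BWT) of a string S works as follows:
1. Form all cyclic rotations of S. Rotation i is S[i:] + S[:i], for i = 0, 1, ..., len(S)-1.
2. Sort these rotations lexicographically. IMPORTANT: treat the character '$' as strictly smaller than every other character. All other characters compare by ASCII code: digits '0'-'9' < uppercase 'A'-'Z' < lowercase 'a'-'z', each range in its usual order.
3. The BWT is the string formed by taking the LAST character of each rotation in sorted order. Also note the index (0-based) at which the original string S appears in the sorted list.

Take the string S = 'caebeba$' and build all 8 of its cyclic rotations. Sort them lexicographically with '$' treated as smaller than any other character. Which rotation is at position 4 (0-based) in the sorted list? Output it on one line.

Answer: beba$cae

Derivation:
All 8 rotations (rotation i = S[i:]+S[:i]):
  rot[0] = caebeba$
  rot[1] = aebeba$c
  rot[2] = ebeba$ca
  rot[3] = beba$cae
  rot[4] = eba$caeb
  rot[5] = ba$caebe
  rot[6] = a$caebeb
  rot[7] = $caebeba
Sorted (with $ < everything):
  sorted[0] = $caebeba
  sorted[1] = a$caebeb
  sorted[2] = aebeba$c
  sorted[3] = ba$caebe
  sorted[4] = beba$cae
  sorted[5] = caebeba$
  sorted[6] = eba$caeb
  sorted[7] = ebeba$ca
sorted[4] = beba$cae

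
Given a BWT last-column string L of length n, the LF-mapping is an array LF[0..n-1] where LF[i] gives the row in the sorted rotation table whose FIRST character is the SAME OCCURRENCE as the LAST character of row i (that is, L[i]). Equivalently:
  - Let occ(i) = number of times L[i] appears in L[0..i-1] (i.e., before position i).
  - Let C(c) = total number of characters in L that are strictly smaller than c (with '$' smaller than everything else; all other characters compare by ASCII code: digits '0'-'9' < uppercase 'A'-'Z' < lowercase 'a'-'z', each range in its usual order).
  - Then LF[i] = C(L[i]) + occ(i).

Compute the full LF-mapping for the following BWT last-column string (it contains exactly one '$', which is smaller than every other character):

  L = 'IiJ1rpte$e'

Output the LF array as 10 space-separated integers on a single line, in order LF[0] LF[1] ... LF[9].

Char counts: '$':1, '1':1, 'I':1, 'J':1, 'e':2, 'i':1, 'p':1, 'r':1, 't':1
C (first-col start): C('$')=0, C('1')=1, C('I')=2, C('J')=3, C('e')=4, C('i')=6, C('p')=7, C('r')=8, C('t')=9
L[0]='I': occ=0, LF[0]=C('I')+0=2+0=2
L[1]='i': occ=0, LF[1]=C('i')+0=6+0=6
L[2]='J': occ=0, LF[2]=C('J')+0=3+0=3
L[3]='1': occ=0, LF[3]=C('1')+0=1+0=1
L[4]='r': occ=0, LF[4]=C('r')+0=8+0=8
L[5]='p': occ=0, LF[5]=C('p')+0=7+0=7
L[6]='t': occ=0, LF[6]=C('t')+0=9+0=9
L[7]='e': occ=0, LF[7]=C('e')+0=4+0=4
L[8]='$': occ=0, LF[8]=C('$')+0=0+0=0
L[9]='e': occ=1, LF[9]=C('e')+1=4+1=5

Answer: 2 6 3 1 8 7 9 4 0 5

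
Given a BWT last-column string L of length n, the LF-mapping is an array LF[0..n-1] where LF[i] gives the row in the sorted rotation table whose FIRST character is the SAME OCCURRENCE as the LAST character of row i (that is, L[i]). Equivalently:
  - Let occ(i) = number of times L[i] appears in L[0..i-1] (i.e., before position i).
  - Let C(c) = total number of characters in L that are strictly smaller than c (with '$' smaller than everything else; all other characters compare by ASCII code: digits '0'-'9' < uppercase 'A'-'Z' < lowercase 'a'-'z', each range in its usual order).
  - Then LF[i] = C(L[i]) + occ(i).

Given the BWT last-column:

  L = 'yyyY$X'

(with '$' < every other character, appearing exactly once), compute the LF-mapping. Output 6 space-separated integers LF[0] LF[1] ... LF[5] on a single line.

Answer: 3 4 5 2 0 1

Derivation:
Char counts: '$':1, 'X':1, 'Y':1, 'y':3
C (first-col start): C('$')=0, C('X')=1, C('Y')=2, C('y')=3
L[0]='y': occ=0, LF[0]=C('y')+0=3+0=3
L[1]='y': occ=1, LF[1]=C('y')+1=3+1=4
L[2]='y': occ=2, LF[2]=C('y')+2=3+2=5
L[3]='Y': occ=0, LF[3]=C('Y')+0=2+0=2
L[4]='$': occ=0, LF[4]=C('$')+0=0+0=0
L[5]='X': occ=0, LF[5]=C('X')+0=1+0=1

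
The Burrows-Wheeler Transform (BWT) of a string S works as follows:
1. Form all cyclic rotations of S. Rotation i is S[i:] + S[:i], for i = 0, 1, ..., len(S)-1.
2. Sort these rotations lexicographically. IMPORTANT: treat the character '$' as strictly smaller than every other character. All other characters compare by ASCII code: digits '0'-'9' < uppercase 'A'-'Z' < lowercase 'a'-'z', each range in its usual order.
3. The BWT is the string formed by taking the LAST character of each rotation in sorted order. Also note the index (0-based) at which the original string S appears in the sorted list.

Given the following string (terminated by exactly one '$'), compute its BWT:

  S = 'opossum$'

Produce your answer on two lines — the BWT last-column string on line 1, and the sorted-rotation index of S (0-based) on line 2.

Answer: mu$pooss
2

Derivation:
All 8 rotations (rotation i = S[i:]+S[:i]):
  rot[0] = opossum$
  rot[1] = possum$o
  rot[2] = ossum$op
  rot[3] = ssum$opo
  rot[4] = sum$opos
  rot[5] = um$oposs
  rot[6] = m$opossu
  rot[7] = $opossum
Sorted (with $ < everything):
  sorted[0] = $opossum  (last char: 'm')
  sorted[1] = m$opossu  (last char: 'u')
  sorted[2] = opossum$  (last char: '$')
  sorted[3] = ossum$op  (last char: 'p')
  sorted[4] = possum$o  (last char: 'o')
  sorted[5] = ssum$opo  (last char: 'o')
  sorted[6] = sum$opos  (last char: 's')
  sorted[7] = um$oposs  (last char: 's')
Last column: mu$pooss
Original string S is at sorted index 2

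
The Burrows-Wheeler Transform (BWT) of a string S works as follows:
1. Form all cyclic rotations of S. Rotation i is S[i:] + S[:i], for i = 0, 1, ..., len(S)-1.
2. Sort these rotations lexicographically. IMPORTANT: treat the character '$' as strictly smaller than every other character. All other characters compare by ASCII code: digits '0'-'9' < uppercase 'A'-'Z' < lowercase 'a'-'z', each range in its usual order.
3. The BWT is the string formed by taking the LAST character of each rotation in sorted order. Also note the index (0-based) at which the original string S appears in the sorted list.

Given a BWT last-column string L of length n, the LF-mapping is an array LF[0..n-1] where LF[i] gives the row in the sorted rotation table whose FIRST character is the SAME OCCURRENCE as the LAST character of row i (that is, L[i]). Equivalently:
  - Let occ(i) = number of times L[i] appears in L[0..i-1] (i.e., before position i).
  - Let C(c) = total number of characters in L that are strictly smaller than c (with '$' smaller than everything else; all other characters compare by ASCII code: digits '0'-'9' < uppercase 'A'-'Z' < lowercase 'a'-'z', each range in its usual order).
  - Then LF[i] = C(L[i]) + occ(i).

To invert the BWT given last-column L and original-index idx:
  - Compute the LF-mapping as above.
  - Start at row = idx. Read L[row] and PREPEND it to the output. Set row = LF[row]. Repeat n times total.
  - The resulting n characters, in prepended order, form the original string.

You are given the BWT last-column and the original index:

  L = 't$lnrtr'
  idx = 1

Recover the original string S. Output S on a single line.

LF mapping: 5 0 1 2 3 6 4
Walk LF starting at row 1, prepending L[row]:
  step 1: row=1, L[1]='$', prepend. Next row=LF[1]=0
  step 2: row=0, L[0]='t', prepend. Next row=LF[0]=5
  step 3: row=5, L[5]='t', prepend. Next row=LF[5]=6
  step 4: row=6, L[6]='r', prepend. Next row=LF[6]=4
  step 5: row=4, L[4]='r', prepend. Next row=LF[4]=3
  step 6: row=3, L[3]='n', prepend. Next row=LF[3]=2
  step 7: row=2, L[2]='l', prepend. Next row=LF[2]=1
Reversed output: lnrrtt$

Answer: lnrrtt$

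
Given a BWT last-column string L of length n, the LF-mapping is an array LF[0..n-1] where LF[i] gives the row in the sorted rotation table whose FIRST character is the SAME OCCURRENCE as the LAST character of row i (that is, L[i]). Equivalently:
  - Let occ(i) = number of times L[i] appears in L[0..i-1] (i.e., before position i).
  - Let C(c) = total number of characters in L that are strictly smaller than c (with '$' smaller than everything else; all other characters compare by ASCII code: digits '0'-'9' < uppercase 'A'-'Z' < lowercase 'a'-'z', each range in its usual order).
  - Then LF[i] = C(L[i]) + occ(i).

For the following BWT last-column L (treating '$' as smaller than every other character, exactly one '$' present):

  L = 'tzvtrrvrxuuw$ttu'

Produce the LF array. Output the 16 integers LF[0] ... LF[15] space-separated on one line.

Char counts: '$':1, 'r':3, 't':4, 'u':3, 'v':2, 'w':1, 'x':1, 'z':1
C (first-col start): C('$')=0, C('r')=1, C('t')=4, C('u')=8, C('v')=11, C('w')=13, C('x')=14, C('z')=15
L[0]='t': occ=0, LF[0]=C('t')+0=4+0=4
L[1]='z': occ=0, LF[1]=C('z')+0=15+0=15
L[2]='v': occ=0, LF[2]=C('v')+0=11+0=11
L[3]='t': occ=1, LF[3]=C('t')+1=4+1=5
L[4]='r': occ=0, LF[4]=C('r')+0=1+0=1
L[5]='r': occ=1, LF[5]=C('r')+1=1+1=2
L[6]='v': occ=1, LF[6]=C('v')+1=11+1=12
L[7]='r': occ=2, LF[7]=C('r')+2=1+2=3
L[8]='x': occ=0, LF[8]=C('x')+0=14+0=14
L[9]='u': occ=0, LF[9]=C('u')+0=8+0=8
L[10]='u': occ=1, LF[10]=C('u')+1=8+1=9
L[11]='w': occ=0, LF[11]=C('w')+0=13+0=13
L[12]='$': occ=0, LF[12]=C('$')+0=0+0=0
L[13]='t': occ=2, LF[13]=C('t')+2=4+2=6
L[14]='t': occ=3, LF[14]=C('t')+3=4+3=7
L[15]='u': occ=2, LF[15]=C('u')+2=8+2=10

Answer: 4 15 11 5 1 2 12 3 14 8 9 13 0 6 7 10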